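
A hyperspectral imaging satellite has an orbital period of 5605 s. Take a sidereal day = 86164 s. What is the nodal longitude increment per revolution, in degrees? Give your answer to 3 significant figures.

During one orbit Earth rotates (5605.0 / 86164) × 360° = 23.42°.

23.4°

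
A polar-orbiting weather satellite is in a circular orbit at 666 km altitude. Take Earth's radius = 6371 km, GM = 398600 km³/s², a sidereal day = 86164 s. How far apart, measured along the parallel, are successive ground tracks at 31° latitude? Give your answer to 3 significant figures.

2340 km

Semi-major axis a = 6371 + 666 = 7037 km. Period T = 2π√(a³/μ) = 2π√(7037³/398600) = 5874.8 s = 97.91 min.
Node shift per orbit = (5874.8/86164) × 360° = 24.55°.
Equatorial spacing = 24.55 × 111.2 km/° = 2729 km.
At 31° latitude, spacing = 2729 × cos(31°) = 2339 km.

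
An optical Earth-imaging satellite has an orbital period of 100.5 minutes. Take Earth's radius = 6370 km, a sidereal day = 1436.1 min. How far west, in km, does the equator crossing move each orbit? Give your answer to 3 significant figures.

2800 km

T = 100.5 min = 6030.0 s.
During one orbit Earth rotates (6030.0 / 86166) × 360° = 25.19°.
At the equator that is 25.19° × (2π·6370/360) km/° = 25.19 × 111.2 = 2801 km.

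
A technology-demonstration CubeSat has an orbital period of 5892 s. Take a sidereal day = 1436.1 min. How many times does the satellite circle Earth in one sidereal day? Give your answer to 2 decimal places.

Orbits per sidereal day = 86166 / 5892.0 = 14.624.

14.62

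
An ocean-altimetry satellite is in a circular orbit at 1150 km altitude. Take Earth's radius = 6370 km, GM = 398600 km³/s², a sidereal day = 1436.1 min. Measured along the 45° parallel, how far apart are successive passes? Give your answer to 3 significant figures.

2130 km

Semi-major axis a = 6370 + 1150 = 7520 km. Period T = 2π√(a³/μ) = 2π√(7520³/398600) = 6489.9 s = 108.16 min.
Node shift per orbit = (6489.9/86166) × 360° = 27.11°.
Equatorial spacing = 27.11 × 111.2 km/° = 3015 km.
At 45° latitude, spacing = 3015 × cos(45°) = 2132 km.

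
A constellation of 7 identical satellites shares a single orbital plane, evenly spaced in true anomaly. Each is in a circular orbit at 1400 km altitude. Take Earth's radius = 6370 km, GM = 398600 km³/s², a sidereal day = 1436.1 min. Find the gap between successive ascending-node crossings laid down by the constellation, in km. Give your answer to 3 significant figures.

452 km

Semi-major axis a = 6370 + 1400 = 7770 km. Period T = 2π√(a³/μ) = 2π√(7770³/398600) = 6816.2 s = 113.60 min.
Single-satellite node shift = (6816.2/86166) × 360° = 28.48°.
With 7 satellites evenly phased, successive equator crossings are 28.48/7 = 4.068° apart.
That is 4.068 × 111.2 = 452 km at the equator.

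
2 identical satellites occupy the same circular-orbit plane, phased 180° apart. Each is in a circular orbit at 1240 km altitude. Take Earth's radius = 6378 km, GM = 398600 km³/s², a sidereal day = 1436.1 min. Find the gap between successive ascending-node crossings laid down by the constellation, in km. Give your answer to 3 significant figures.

1540 km

Semi-major axis a = 6378 + 1240 = 7618 km. Period T = 2π√(a³/μ) = 2π√(7618³/398600) = 6617.2 s = 110.29 min.
Single-satellite node shift = (6617.2/86166) × 360° = 27.65°.
With 2 satellites evenly phased, successive equator crossings are 27.65/2 = 13.823° apart.
That is 13.823 × 111.3 = 1539 km at the equator.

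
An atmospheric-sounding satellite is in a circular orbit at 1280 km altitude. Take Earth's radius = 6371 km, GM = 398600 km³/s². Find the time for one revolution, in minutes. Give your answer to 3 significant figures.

Semi-major axis a = 6371 + 1280 = 7651 km. Period T = 2π√(a³/μ) = 2π√(7651³/398600) = 6660.2 s = 111.00 min.

111 min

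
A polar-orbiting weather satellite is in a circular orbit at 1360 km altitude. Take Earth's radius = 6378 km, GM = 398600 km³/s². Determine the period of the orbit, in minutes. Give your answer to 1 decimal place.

Semi-major axis a = 6378 + 1360 = 7738 km. Period T = 2π√(a³/μ) = 2π√(7738³/398600) = 6774.1 s = 112.90 min.

112.9 min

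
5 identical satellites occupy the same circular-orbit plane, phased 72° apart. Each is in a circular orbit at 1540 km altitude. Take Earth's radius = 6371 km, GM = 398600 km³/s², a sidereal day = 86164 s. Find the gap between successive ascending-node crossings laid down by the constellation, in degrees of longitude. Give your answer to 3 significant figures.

Semi-major axis a = 6371 + 1540 = 7911 km. Period T = 2π√(a³/μ) = 2π√(7911³/398600) = 7002.6 s = 116.71 min.
Single-satellite node shift = (7002.6/86164) × 360° = 29.26°.
With 5 satellites evenly phased, successive equator crossings are 29.26/5 = 5.851° apart.

5.85°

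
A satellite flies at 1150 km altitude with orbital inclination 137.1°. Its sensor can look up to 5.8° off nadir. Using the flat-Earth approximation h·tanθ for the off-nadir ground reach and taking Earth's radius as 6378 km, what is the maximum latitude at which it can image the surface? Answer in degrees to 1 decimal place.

43.9°

Retrograde orbit: the ground track reaches ±(180° − i) = ±(180 − 137.1) = ±42.9°.
Sensor half-swath on the ground ≈ 1150·tan(5.8°) = 117 km = 1.05° of latitude.
Maximum observable latitude ≈ 42.9 + 1.05 = 43.9°.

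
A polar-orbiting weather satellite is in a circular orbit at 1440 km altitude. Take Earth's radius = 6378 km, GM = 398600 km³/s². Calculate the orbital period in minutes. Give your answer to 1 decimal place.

Semi-major axis a = 6378 + 1440 = 7818 km. Period T = 2π√(a³/μ) = 2π√(7818³/398600) = 6879.5 s = 114.66 min.

114.7 min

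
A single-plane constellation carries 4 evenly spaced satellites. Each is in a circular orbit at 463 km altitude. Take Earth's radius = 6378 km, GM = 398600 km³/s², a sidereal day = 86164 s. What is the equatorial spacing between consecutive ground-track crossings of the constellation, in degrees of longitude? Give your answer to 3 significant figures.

Semi-major axis a = 6378 + 463 = 6841 km. Period T = 2π√(a³/μ) = 2π√(6841³/398600) = 5631.1 s = 93.85 min.
Single-satellite node shift = (5631.1/86164) × 360° = 23.53°.
With 4 satellites evenly phased, successive equator crossings are 23.53/4 = 5.882° apart.

5.88°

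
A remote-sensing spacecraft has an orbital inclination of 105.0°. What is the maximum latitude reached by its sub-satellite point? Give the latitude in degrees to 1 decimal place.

75.0°

Retrograde orbit: the ground track reaches ±(180° − i) = ±(180 − 105.0) = ±75.0°.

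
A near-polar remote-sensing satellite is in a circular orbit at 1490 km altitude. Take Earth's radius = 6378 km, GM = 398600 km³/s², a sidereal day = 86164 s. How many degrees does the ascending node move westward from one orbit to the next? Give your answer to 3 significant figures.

Semi-major axis a = 6378 + 1490 = 7868 km. Period T = 2π√(a³/μ) = 2π√(7868³/398600) = 6945.6 s = 115.76 min.
During one orbit Earth rotates (6945.6 / 86164) × 360° = 29.02°.

29.0°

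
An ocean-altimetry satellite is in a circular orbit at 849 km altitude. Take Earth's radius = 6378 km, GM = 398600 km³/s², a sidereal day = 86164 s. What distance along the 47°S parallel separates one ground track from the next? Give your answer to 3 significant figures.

1940 km

Semi-major axis a = 6378 + 849 = 7227 km. Period T = 2π√(a³/μ) = 2π√(7227³/398600) = 6114.3 s = 101.91 min.
Node shift per orbit = (6114.3/86164) × 360° = 25.55°.
Equatorial spacing = 25.55 × 111.3 km/° = 2844 km.
At 47° latitude, spacing = 2844 × cos(47°) = 1939 km.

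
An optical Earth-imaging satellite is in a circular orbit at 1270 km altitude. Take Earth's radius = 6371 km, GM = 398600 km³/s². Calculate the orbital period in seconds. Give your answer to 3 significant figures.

6650 seconds

Semi-major axis a = 6371 + 1270 = 7641 km. Period T = 2π√(a³/μ) = 2π√(7641³/398600) = 6647.2 s = 110.79 min.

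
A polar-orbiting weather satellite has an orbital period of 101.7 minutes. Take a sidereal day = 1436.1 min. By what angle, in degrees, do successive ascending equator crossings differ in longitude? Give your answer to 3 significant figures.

T = 101.7 min = 6102.0 s.
During one orbit Earth rotates (6102.0 / 86166) × 360° = 25.49°.

25.5°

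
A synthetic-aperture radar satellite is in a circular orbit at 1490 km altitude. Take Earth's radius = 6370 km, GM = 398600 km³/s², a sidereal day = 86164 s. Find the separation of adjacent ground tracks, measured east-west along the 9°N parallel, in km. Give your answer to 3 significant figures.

3180 km

Semi-major axis a = 6370 + 1490 = 7860 km. Period T = 2π√(a³/μ) = 2π√(7860³/398600) = 6935.0 s = 115.58 min.
Node shift per orbit = (6935.0/86164) × 360° = 28.97°.
Equatorial spacing = 28.97 × 111.2 km/° = 3221 km.
At 9° latitude, spacing = 3221 × cos(9°) = 3182 km.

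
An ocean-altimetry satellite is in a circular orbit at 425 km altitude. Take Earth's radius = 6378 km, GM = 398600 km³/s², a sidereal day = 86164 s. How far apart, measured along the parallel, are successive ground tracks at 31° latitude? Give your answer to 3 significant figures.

2230 km

Semi-major axis a = 6378 + 425 = 6803 km. Period T = 2π√(a³/μ) = 2π√(6803³/398600) = 5584.2 s = 93.07 min.
Node shift per orbit = (5584.2/86164) × 360° = 23.33°.
Equatorial spacing = 23.33 × 111.3 km/° = 2597 km.
At 31° latitude, spacing = 2597 × cos(31°) = 2226 km.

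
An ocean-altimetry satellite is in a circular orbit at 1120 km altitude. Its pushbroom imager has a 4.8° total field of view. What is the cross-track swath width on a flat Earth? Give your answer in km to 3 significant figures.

93.9 km

Half-angle = 4.8°/2 = 2.4°.
Swath width ≈ 2h·tan(θ/2) = 2 × 1120 × tan(2.4°) = 93.9 km.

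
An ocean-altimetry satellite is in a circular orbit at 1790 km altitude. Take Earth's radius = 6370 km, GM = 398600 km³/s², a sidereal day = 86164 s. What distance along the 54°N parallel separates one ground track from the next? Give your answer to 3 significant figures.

Semi-major axis a = 6370 + 1790 = 8160 km. Period T = 2π√(a³/μ) = 2π√(8160³/398600) = 7335.8 s = 122.26 min.
Node shift per orbit = (7335.8/86164) × 360° = 30.65°.
Equatorial spacing = 30.65 × 111.2 km/° = 3408 km.
At 54° latitude, spacing = 3408 × cos(54°) = 2003 km.

2000 km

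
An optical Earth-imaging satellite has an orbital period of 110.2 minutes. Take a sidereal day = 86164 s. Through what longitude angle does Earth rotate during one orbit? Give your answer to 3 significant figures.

27.6°

T = 110.2 min = 6612.0 s.
During one orbit Earth rotates (6612.0 / 86164) × 360° = 27.63°.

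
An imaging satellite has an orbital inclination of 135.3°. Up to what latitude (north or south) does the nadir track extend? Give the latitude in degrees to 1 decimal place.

44.7°

Retrograde orbit: the ground track reaches ±(180° − i) = ±(180 − 135.3) = ±44.7°.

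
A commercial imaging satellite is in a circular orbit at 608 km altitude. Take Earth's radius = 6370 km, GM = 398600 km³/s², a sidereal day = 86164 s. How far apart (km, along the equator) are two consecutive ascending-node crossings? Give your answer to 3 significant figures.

Semi-major axis a = 6370 + 608 = 6978 km. Period T = 2π√(a³/μ) = 2π√(6978³/398600) = 5801.1 s = 96.68 min.
During one orbit Earth rotates (5801.1 / 86164) × 360° = 24.24°.
At the equator that is 24.24° × (2π·6370/360) km/° = 24.24 × 111.2 = 2695 km.

2690 km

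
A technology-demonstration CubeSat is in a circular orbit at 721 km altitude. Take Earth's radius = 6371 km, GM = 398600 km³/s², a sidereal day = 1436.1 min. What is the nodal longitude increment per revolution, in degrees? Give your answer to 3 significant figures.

24.8°

Semi-major axis a = 6371 + 721 = 7092 km. Period T = 2π√(a³/μ) = 2π√(7092³/398600) = 5943.8 s = 99.06 min.
During one orbit Earth rotates (5943.8 / 86166) × 360° = 24.83°.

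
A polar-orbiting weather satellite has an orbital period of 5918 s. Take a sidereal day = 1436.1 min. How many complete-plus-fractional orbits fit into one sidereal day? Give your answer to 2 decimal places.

Orbits per sidereal day = 86166 / 5918.0 = 14.560.

14.56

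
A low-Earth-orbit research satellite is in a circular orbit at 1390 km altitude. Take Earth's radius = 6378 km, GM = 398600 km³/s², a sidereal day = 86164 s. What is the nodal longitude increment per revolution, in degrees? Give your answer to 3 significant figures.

28.5°

Semi-major axis a = 6378 + 1390 = 7768 km. Period T = 2π√(a³/μ) = 2π√(7768³/398600) = 6813.6 s = 113.56 min.
During one orbit Earth rotates (6813.6 / 86164) × 360° = 28.47°.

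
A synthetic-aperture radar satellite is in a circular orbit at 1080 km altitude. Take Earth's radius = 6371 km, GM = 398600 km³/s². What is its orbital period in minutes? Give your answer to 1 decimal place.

Semi-major axis a = 6371 + 1080 = 7451 km. Period T = 2π√(a³/μ) = 2π√(7451³/398600) = 6400.8 s = 106.68 min.

106.7 min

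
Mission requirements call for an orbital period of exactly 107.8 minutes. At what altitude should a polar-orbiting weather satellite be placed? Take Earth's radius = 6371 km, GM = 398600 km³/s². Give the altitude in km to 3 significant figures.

1130 km

T = 107.8 min = 6468.0 s.
From T = 2π√(a³/μ): a = (μ T²/4π²)^(1/3) = (398600 × 6468.0² / 4π²)^(1/3) = 7503 km.
Altitude h = a − R = 7503 − 6371 = 1132 km.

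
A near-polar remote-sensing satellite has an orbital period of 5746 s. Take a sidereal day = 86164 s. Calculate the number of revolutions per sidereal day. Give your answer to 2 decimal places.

Orbits per sidereal day = 86164 / 5746.0 = 14.995.

15.00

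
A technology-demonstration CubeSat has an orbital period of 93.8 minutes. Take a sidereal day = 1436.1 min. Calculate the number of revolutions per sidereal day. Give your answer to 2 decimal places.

T = 93.8 min = 5628.0 s.
Orbits per sidereal day = 86166 / 5628.0 = 15.310.

15.31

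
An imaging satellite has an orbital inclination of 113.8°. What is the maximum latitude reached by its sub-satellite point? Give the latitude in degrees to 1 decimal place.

Retrograde orbit: the ground track reaches ±(180° − i) = ±(180 − 113.8) = ±66.2°.

66.2°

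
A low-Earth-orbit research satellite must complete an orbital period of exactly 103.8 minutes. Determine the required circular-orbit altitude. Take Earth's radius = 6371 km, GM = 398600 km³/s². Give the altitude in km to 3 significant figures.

945 km

T = 103.8 min = 6228.0 s.
From T = 2π√(a³/μ): a = (μ T²/4π²)^(1/3) = (398600 × 6228.0² / 4π²)^(1/3) = 7316 km.
Altitude h = a − R = 7316 − 6371 = 945 km.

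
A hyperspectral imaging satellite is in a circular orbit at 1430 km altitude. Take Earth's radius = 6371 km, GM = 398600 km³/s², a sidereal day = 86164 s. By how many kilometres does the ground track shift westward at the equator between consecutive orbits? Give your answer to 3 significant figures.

3190 km

Semi-major axis a = 6371 + 1430 = 7801 km. Period T = 2π√(a³/μ) = 2π√(7801³/398600) = 6857.0 s = 114.28 min.
During one orbit Earth rotates (6857.0 / 86164) × 360° = 28.65°.
At the equator that is 28.65° × (2π·6371/360) km/° = 28.65 × 111.2 = 3186 km.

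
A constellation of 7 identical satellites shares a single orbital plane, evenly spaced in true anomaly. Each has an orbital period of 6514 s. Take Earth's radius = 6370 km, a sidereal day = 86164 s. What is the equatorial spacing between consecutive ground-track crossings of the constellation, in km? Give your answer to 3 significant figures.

432 km

Single-satellite node shift = (6514.0/86164) × 360° = 27.22°.
With 7 satellites evenly phased, successive equator crossings are 27.22/7 = 3.888° apart.
That is 3.888 × 111.2 = 432 km at the equator.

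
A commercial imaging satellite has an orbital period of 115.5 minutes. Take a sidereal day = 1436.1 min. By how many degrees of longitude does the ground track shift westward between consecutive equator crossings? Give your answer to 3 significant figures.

T = 115.5 min = 6930.0 s.
During one orbit Earth rotates (6930.0 / 86166) × 360° = 28.95°.

29.0°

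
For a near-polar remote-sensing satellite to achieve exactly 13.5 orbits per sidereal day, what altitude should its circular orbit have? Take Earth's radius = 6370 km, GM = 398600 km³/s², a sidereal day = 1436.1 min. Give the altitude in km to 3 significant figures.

Required period T = 86166 / 13.5 = 6382.7 s.
From T = 2π√(a³/μ): a = (μ T²/4π²)^(1/3) = (398600 × 6382.7² / 4π²)^(1/3) = 7437 km.
Altitude h = a − R = 7437 − 6370 = 1067 km.

1070 km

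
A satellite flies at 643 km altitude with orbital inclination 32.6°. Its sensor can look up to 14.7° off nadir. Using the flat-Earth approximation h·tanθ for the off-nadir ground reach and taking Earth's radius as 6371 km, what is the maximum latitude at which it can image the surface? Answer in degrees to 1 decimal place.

For a prograde orbit the ground track reaches latitude ±i = ±32.6°.
Sensor half-swath on the ground ≈ 643·tan(14.7°) = 169 km = 1.52° of latitude.
Maximum observable latitude ≈ 32.6 + 1.52 = 34.1°.

34.1°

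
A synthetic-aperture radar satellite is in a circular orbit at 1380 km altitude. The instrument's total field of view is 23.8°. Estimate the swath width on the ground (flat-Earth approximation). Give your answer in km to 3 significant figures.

582 km

Half-angle = 23.8°/2 = 11.9°.
Swath width ≈ 2h·tan(θ/2) = 2 × 1380 × tan(11.9°) = 581.6 km.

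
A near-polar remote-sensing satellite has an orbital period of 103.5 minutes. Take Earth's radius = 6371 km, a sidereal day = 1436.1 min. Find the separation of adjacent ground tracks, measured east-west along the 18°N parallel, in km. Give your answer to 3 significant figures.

T = 103.5 min = 6210.0 s.
Node shift per orbit = (6210.0/86166) × 360° = 25.95°.
Equatorial spacing = 25.95 × 111.2 km/° = 2885 km.
At 18° latitude, spacing = 2885 × cos(18°) = 2744 km.

2740 km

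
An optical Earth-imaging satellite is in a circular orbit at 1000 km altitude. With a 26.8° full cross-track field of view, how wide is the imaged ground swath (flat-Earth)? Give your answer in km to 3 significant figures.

476 km

Half-angle = 26.8°/2 = 13.4°.
Swath width ≈ 2h·tan(θ/2) = 2 × 1000 × tan(13.4°) = 476.5 km.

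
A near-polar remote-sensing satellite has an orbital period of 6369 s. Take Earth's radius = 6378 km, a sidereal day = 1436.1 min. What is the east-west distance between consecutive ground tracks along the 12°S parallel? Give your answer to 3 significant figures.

2900 km

Node shift per orbit = (6369.0/86166) × 360° = 26.61°.
Equatorial spacing = 26.61 × 111.3 km/° = 2962 km.
At 12° latitude, spacing = 2962 × cos(12°) = 2897 km.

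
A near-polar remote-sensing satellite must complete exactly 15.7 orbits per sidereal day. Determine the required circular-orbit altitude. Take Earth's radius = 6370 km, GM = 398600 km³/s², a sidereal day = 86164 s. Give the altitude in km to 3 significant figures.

Required period T = 86164 / 15.7 = 5488.2 s.
From T = 2π√(a³/μ): a = (μ T²/4π²)^(1/3) = (398600 × 5488.2² / 4π²)^(1/3) = 6725 km.
Altitude h = a − R = 6725 − 6370 = 355 km.

355 km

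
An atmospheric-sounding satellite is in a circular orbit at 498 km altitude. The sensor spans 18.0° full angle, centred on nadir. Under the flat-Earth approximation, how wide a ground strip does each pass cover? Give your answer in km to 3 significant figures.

Half-angle = 18.0°/2 = 9°.
Swath width ≈ 2h·tan(θ/2) = 2 × 498 × tan(9°) = 157.8 km.

158 km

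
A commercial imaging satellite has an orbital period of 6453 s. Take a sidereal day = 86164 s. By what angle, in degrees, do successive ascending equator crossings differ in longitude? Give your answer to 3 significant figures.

27.0°

During one orbit Earth rotates (6453.0 / 86164) × 360° = 26.96°.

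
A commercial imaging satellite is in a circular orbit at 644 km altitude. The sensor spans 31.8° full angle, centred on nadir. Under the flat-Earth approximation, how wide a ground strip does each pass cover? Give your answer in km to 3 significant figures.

Half-angle = 31.8°/2 = 15.9°.
Swath width ≈ 2h·tan(θ/2) = 2 × 644 × tan(15.9°) = 366.9 km.

367 km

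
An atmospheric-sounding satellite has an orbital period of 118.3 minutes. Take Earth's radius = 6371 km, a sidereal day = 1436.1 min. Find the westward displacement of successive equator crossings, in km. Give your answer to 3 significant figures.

3300 km

T = 118.3 min = 7098.0 s.
During one orbit Earth rotates (7098.0 / 86166) × 360° = 29.66°.
At the equator that is 29.66° × (2π·6371/360) km/° = 29.66 × 111.2 = 3298 km.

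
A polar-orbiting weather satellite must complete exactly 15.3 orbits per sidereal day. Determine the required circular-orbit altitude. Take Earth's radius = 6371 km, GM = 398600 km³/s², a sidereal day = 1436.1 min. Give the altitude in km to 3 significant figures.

471 km

Required period T = 86166 / 15.3 = 5631.8 s.
From T = 2π√(a³/μ): a = (μ T²/4π²)^(1/3) = (398600 × 5631.8² / 4π²)^(1/3) = 6842 km.
Altitude h = a − R = 6842 − 6371 = 471 km.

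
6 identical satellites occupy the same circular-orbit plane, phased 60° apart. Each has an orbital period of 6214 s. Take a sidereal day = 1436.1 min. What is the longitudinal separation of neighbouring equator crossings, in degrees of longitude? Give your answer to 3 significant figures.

4.33°

Single-satellite node shift = (6214.0/86166) × 360° = 25.96°.
With 6 satellites evenly phased, successive equator crossings are 25.96/6 = 4.327° apart.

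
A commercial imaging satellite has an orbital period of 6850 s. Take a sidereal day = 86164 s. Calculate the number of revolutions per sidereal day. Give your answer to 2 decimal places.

Orbits per sidereal day = 86164 / 6850.0 = 12.579.

12.58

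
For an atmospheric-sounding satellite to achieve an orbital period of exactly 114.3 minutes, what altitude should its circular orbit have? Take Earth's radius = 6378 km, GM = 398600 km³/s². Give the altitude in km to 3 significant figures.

1420 km

T = 114.3 min = 6858.0 s.
From T = 2π√(a³/μ): a = (μ T²/4π²)^(1/3) = (398600 × 6858.0² / 4π²)^(1/3) = 7802 km.
Altitude h = a − R = 7802 − 6378 = 1424 km.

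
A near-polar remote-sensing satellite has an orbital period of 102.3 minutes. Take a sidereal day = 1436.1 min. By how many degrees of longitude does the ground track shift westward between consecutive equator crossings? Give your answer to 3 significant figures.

25.6°

T = 102.3 min = 6138.0 s.
During one orbit Earth rotates (6138.0 / 86166) × 360° = 25.64°.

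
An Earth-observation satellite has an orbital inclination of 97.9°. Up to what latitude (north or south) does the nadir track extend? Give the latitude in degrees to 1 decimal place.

Retrograde orbit: the ground track reaches ±(180° − i) = ±(180 − 97.9) = ±82.1°.

82.1°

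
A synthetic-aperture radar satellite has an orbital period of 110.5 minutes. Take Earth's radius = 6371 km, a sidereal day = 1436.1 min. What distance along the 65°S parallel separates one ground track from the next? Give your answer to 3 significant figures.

T = 110.5 min = 6630.0 s.
Node shift per orbit = (6630.0/86166) × 360° = 27.70°.
Equatorial spacing = 27.70 × 111.2 km/° = 3080 km.
At 65° latitude, spacing = 3080 × cos(65°) = 1302 km.

1300 km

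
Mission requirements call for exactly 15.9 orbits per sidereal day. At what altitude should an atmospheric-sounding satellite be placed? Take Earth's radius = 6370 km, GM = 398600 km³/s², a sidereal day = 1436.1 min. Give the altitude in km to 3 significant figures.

298 km

Required period T = 86166 / 15.9 = 5419.2 s.
From T = 2π√(a³/μ): a = (μ T²/4π²)^(1/3) = (398600 × 5419.2² / 4π²)^(1/3) = 6668 km.
Altitude h = a − R = 6668 − 6370 = 298 km.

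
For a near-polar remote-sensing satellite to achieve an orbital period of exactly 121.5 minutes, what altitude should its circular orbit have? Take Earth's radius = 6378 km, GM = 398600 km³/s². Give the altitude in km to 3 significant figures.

T = 121.5 min = 7290.0 s.
From T = 2π√(a³/μ): a = (μ T²/4π²)^(1/3) = (398600 × 7290.0² / 4π²)^(1/3) = 8126 km.
Altitude h = a − R = 8126 − 6378 = 1748 km.

1750 km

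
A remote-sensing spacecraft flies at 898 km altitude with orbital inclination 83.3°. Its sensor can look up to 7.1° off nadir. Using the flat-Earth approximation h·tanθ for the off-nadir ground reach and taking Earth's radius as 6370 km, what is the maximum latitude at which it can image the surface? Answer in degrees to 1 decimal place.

For a prograde orbit the ground track reaches latitude ±i = ±83.3°.
Sensor half-swath on the ground ≈ 898·tan(7.1°) = 112 km = 1.01° of latitude.
Maximum observable latitude ≈ 83.3 + 1.01 = 84.3°.

84.3°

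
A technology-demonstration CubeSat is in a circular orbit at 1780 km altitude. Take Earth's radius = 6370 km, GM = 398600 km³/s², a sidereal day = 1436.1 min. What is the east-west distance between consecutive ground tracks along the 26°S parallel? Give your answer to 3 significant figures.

Semi-major axis a = 6370 + 1780 = 8150 km. Period T = 2π√(a³/μ) = 2π√(8150³/398600) = 7322.3 s = 122.04 min.
Node shift per orbit = (7322.3/86166) × 360° = 30.59°.
Equatorial spacing = 30.59 × 111.2 km/° = 3401 km.
At 26° latitude, spacing = 3401 × cos(26°) = 3057 km.

3060 km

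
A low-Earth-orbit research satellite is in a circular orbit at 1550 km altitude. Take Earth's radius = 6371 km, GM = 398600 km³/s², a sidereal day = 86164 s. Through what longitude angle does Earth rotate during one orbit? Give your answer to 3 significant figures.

29.3°

Semi-major axis a = 6371 + 1550 = 7921 km. Period T = 2π√(a³/μ) = 2π√(7921³/398600) = 7015.9 s = 116.93 min.
During one orbit Earth rotates (7015.9 / 86164) × 360° = 29.31°.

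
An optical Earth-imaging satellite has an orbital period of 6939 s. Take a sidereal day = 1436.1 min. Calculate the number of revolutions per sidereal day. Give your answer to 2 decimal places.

Orbits per sidereal day = 86166 / 6939.0 = 12.418.

12.42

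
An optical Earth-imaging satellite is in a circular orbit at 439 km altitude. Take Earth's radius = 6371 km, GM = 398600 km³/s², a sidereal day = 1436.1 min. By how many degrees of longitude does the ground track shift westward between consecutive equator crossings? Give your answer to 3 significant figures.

23.4°

Semi-major axis a = 6371 + 439 = 6810 km. Period T = 2π√(a³/μ) = 2π√(6810³/398600) = 5592.8 s = 93.21 min.
During one orbit Earth rotates (5592.8 / 86166) × 360° = 23.37°.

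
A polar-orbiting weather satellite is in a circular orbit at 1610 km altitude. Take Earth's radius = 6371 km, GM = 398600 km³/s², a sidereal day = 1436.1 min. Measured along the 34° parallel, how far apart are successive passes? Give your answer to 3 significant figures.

2730 km

Semi-major axis a = 6371 + 1610 = 7981 km. Period T = 2π√(a³/μ) = 2π√(7981³/398600) = 7095.7 s = 118.26 min.
Node shift per orbit = (7095.7/86166) × 360° = 29.65°.
Equatorial spacing = 29.65 × 111.2 km/° = 3296 km.
At 34° latitude, spacing = 3296 × cos(34°) = 2733 km.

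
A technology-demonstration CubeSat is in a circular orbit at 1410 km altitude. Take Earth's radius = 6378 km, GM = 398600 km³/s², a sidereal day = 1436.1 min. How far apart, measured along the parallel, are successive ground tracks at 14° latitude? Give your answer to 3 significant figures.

3090 km

Semi-major axis a = 6378 + 1410 = 7788 km. Period T = 2π√(a³/μ) = 2π√(7788³/398600) = 6839.9 s = 114.00 min.
Node shift per orbit = (6839.9/86166) × 360° = 28.58°.
Equatorial spacing = 28.58 × 111.3 km/° = 3181 km.
At 14° latitude, spacing = 3181 × cos(14°) = 3087 km.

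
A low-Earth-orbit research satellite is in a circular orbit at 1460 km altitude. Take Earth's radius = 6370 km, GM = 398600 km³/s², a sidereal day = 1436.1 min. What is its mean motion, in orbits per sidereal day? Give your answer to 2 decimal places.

Semi-major axis a = 6370 + 1460 = 7830 km. Period T = 2π√(a³/μ) = 2π√(7830³/398600) = 6895.3 s = 114.92 min.
Orbits per sidereal day = 86166 / 6895.3 = 12.496.

12.50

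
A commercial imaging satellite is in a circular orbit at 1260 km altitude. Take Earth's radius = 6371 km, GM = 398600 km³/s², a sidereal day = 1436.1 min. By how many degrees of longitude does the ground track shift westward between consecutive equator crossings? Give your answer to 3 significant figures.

27.7°

Semi-major axis a = 6371 + 1260 = 7631 km. Period T = 2π√(a³/μ) = 2π√(7631³/398600) = 6634.1 s = 110.57 min.
During one orbit Earth rotates (6634.1 / 86166) × 360° = 27.72°.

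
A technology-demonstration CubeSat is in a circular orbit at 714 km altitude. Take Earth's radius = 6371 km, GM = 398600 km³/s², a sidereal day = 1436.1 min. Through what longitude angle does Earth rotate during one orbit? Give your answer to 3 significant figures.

24.8°

Semi-major axis a = 6371 + 714 = 7085 km. Period T = 2π√(a³/μ) = 2π√(7085³/398600) = 5935.0 s = 98.92 min.
During one orbit Earth rotates (5935.0 / 86166) × 360° = 24.80°.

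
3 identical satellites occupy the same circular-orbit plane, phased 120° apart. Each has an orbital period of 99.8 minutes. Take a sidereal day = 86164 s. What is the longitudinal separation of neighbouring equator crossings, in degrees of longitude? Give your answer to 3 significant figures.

8.34°

T = 99.8 min = 5988.0 s.
Single-satellite node shift = (5988.0/86164) × 360° = 25.02°.
With 3 satellites evenly phased, successive equator crossings are 25.02/3 = 8.339° apart.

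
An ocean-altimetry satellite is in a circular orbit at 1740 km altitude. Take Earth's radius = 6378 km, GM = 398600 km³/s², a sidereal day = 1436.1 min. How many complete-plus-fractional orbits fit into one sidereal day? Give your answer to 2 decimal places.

Semi-major axis a = 6378 + 1740 = 8118 km. Period T = 2π√(a³/μ) = 2π√(8118³/398600) = 7279.2 s = 121.32 min.
Orbits per sidereal day = 86166 / 7279.2 = 11.837.

11.84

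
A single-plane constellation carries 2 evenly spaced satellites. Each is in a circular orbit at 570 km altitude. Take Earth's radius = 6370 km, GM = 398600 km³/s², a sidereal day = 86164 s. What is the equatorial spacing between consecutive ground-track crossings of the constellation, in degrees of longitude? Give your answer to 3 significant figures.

12.0°

Semi-major axis a = 6370 + 570 = 6940 km. Period T = 2π√(a³/μ) = 2π√(6940³/398600) = 5753.7 s = 95.90 min.
Single-satellite node shift = (5753.7/86164) × 360° = 24.04°.
With 2 satellites evenly phased, successive equator crossings are 24.04/2 = 12.020° apart.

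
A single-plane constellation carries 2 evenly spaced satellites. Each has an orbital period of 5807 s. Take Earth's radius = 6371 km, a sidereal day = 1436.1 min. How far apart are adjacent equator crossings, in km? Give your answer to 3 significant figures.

Single-satellite node shift = (5807.0/86166) × 360° = 24.26°.
With 2 satellites evenly phased, successive equator crossings are 24.26/2 = 12.131° apart.
That is 12.131 × 111.2 = 1349 km at the equator.

1350 km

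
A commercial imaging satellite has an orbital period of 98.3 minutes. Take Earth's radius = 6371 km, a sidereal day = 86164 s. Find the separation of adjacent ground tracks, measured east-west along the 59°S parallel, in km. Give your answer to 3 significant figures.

1410 km

T = 98.3 min = 5898.0 s.
Node shift per orbit = (5898.0/86164) × 360° = 24.64°.
Equatorial spacing = 24.64 × 111.2 km/° = 2740 km.
At 59° latitude, spacing = 2740 × cos(59°) = 1411 km.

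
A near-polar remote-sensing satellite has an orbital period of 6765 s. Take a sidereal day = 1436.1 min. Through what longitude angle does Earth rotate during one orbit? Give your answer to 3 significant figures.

28.3°

During one orbit Earth rotates (6765.0 / 86166) × 360° = 28.26°.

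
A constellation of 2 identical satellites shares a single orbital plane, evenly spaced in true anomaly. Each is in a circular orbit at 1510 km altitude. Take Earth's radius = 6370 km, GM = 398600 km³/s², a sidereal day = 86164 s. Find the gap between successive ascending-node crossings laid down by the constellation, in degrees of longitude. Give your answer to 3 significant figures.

14.5°

Semi-major axis a = 6370 + 1510 = 7880 km. Period T = 2π√(a³/μ) = 2π√(7880³/398600) = 6961.5 s = 116.02 min.
Single-satellite node shift = (6961.5/86164) × 360° = 29.09°.
With 2 satellites evenly phased, successive equator crossings are 29.09/2 = 14.543° apart.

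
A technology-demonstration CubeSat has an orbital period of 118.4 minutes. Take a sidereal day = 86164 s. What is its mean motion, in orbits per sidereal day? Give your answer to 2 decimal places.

T = 118.4 min = 7104.0 s.
Orbits per sidereal day = 86164 / 7104.0 = 12.129.

12.13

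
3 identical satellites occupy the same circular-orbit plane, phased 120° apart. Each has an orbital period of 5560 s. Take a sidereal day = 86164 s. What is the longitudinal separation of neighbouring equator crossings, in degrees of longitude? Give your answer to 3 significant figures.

7.74°

Single-satellite node shift = (5560.0/86164) × 360° = 23.23°.
With 3 satellites evenly phased, successive equator crossings are 23.23/3 = 7.743° apart.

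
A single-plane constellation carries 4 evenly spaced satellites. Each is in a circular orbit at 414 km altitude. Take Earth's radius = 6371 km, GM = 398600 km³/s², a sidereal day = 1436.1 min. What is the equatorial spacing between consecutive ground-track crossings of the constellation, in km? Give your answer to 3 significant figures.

Semi-major axis a = 6371 + 414 = 6785 km. Period T = 2π√(a³/μ) = 2π√(6785³/398600) = 5562.1 s = 92.70 min.
Single-satellite node shift = (5562.1/86166) × 360° = 23.24°.
With 4 satellites evenly phased, successive equator crossings are 23.24/4 = 5.810° apart.
That is 5.810 × 111.2 = 646 km at the equator.

646 km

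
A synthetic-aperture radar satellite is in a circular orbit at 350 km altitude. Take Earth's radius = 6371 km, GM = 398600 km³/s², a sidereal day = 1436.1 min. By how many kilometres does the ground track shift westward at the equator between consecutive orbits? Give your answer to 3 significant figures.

2550 km

Semi-major axis a = 6371 + 350 = 6721 km. Period T = 2π√(a³/μ) = 2π√(6721³/398600) = 5483.6 s = 91.39 min.
During one orbit Earth rotates (5483.6 / 86166) × 360° = 22.91°.
At the equator that is 22.91° × (2π·6371/360) km/° = 22.91 × 111.2 = 2547 km.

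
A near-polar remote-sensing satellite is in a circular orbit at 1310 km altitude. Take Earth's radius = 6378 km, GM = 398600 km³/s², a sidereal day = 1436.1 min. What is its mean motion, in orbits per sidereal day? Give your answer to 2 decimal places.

12.84

Semi-major axis a = 6378 + 1310 = 7688 km. Period T = 2π√(a³/μ) = 2π√(7688³/398600) = 6708.6 s = 111.81 min.
Orbits per sidereal day = 86166 / 6708.6 = 12.844.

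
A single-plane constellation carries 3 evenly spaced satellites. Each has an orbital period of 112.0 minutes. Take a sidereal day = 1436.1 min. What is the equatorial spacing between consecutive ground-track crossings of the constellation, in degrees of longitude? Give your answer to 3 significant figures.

T = 112.0 min = 6720.0 s.
Single-satellite node shift = (6720.0/86166) × 360° = 28.08°.
With 3 satellites evenly phased, successive equator crossings are 28.08/3 = 9.359° apart.

9.36°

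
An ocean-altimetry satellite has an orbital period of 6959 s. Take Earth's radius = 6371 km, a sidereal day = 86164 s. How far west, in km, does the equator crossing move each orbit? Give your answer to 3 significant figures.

3230 km

During one orbit Earth rotates (6959.0 / 86164) × 360° = 29.08°.
At the equator that is 29.08° × (2π·6371/360) km/° = 29.08 × 111.2 = 3233 km.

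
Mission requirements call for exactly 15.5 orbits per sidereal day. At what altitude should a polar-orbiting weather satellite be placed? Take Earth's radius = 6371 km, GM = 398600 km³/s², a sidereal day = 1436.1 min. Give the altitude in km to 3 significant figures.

412 km

Required period T = 86166 / 15.5 = 5559.1 s.
From T = 2π√(a³/μ): a = (μ T²/4π²)^(1/3) = (398600 × 5559.1² / 4π²)^(1/3) = 6783 km.
Altitude h = a − R = 6783 − 6371 = 412 km.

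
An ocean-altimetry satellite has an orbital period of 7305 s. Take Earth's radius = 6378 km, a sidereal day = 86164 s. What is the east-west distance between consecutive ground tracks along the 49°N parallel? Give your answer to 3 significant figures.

Node shift per orbit = (7305.0/86164) × 360° = 30.52°.
Equatorial spacing = 30.52 × 111.3 km/° = 3397 km.
At 49° latitude, spacing = 3397 × cos(49°) = 2229 km.

2230 km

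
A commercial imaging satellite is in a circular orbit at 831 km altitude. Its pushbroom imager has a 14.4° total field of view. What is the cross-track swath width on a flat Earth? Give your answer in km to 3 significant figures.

210 km

Half-angle = 14.4°/2 = 7.2°.
Swath width ≈ 2h·tan(θ/2) = 2 × 831 × tan(7.2°) = 210.0 km.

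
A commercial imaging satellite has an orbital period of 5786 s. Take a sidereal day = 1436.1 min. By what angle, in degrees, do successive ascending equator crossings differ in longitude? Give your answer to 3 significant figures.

During one orbit Earth rotates (5786.0 / 86166) × 360° = 24.17°.

24.2°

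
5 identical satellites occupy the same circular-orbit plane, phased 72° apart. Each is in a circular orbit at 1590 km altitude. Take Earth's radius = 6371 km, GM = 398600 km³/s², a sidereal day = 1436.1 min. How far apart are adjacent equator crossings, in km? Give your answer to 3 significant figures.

Semi-major axis a = 6371 + 1590 = 7961 km. Period T = 2π√(a³/μ) = 2π√(7961³/398600) = 7069.1 s = 117.82 min.
Single-satellite node shift = (7069.1/86166) × 360° = 29.53°.
With 5 satellites evenly phased, successive equator crossings are 29.53/5 = 5.907° apart.
That is 5.907 × 111.2 = 657 km at the equator.

657 km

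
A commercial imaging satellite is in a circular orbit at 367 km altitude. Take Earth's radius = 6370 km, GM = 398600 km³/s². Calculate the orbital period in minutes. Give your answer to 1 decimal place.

Semi-major axis a = 6370 + 367 = 6737 km. Period T = 2π√(a³/μ) = 2π√(6737³/398600) = 5503.1 s = 91.72 min.

91.7 min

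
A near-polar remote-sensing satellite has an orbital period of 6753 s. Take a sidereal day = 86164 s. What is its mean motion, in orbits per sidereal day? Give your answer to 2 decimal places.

Orbits per sidereal day = 86164 / 6753.0 = 12.759.

12.76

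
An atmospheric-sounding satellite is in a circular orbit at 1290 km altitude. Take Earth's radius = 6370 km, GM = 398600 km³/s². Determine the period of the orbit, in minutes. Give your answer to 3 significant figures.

Semi-major axis a = 6370 + 1290 = 7660 km. Period T = 2π√(a³/μ) = 2π√(7660³/398600) = 6672.0 s = 111.20 min.

111 min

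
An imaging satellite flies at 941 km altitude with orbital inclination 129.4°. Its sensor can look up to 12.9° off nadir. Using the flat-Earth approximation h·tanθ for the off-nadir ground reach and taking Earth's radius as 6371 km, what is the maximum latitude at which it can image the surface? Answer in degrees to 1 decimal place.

52.5°

Retrograde orbit: the ground track reaches ±(180° − i) = ±(180 − 129.4) = ±50.6°.
Sensor half-swath on the ground ≈ 941·tan(12.9°) = 216 km = 1.94° of latitude.
Maximum observable latitude ≈ 50.6 + 1.94 = 52.5°.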